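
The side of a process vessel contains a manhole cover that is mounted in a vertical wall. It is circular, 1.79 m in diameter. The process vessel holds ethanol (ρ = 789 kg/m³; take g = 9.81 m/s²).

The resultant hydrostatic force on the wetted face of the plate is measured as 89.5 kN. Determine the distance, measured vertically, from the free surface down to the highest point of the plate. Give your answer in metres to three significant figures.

γ = ρg = 789 × 9.81 / 1000 = 7.74009 kN/m³.
A = π(0.895)² = 2.51649 m².
From F = γ·h_c·A, the centroid depth is h_c = 89.5/(7.74009 × 2.51649) = 4.59496 m.
The centroid is at the centre, 0.895 m below the top of the plate, so the highest point sits at h_top = 4.59496 − 0.895 = 3.69996 m below the surface.

d_top ≈ 3.70 m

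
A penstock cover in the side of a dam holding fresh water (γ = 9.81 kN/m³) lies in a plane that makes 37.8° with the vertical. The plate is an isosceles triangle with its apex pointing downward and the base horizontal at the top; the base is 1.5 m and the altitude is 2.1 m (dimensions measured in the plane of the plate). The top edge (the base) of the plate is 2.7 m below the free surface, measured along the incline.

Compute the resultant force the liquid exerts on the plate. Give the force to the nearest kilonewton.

γ = 9.81 kN/m³.
The plate makes 37.8° with the vertical, i.e. θ = 90° − 37.8° = 52.2° to the horizontal. Measuring y along the incline from the free-surface line, vertical depth h = y·sinθ with sinθ = 0.790155.
With the apex down, the centroid sits h/3 = 2.1/3 = 0.7 m below the base (the top edge), so y_c = 2.7 + 0.7 = 3.4 m and h_c = 3.4 × 0.790155 = 2.68653 m.
A = ½ × 1.5 × 2.1 = 1.575 m².
Resultant F = γ·h_c·A = 9.81 × 2.68653 × 1.575 = 41.5089 kN.

F ≈ 42 kN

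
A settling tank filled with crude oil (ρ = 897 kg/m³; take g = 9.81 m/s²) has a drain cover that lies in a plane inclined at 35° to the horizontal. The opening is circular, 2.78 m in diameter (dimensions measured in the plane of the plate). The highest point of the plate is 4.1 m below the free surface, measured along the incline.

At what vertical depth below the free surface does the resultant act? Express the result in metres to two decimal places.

h_p = 3.20 m

γ = ρg = 897 × 9.81 / 1000 = 8.79957 kN/m³.
Let θ = 35° be the plate's angle to the horizontal; measure y along the incline from where the plane meets the free surface. Vertical depth h = y·sinθ with sinθ = 0.573576.
The centroid is at the centre, 1.39 m below the top of the plate, so y_c = 4.1 + 1.39 = 5.49 m and h_c = 5.49 × 0.573576 = 3.14893 m.
A = π(1.39)² = 6.06987 m².
Resultant F = γ·h_c·A = 8.79957 × 3.14893 × 6.06987 = 168.191 kN.
I_c = πr⁴/4 = π × 1.39⁴/4 = 2.9319 m⁴.
Centre of pressure: y_p = y_c + I_c/(y_c·A) = 5.49 + 2.9319/(5.49 × 6.06987) = 5.49 + 0.0879827 = 5.57798 m along the plane.
Vertically, h_p = y_p·sinθ = 5.57798 × 0.573576 = 3.1994 m.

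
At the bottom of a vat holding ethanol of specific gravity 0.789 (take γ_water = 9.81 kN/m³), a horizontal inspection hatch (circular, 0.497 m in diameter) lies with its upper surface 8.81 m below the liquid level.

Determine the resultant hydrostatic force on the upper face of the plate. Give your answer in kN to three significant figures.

γ = 0.789 × 9.81 = 7.74009 kN/m³.
The plate is horizontal, so pressure is uniform at p = γ·h = 7.74009 × 8.81 = 68.1902 kN/m².
A = π(0.2485)² = 0.194 m².
F = p·A = 68.1902 × 0.194 = 13.2289 kN.

F ≈ 13.2 kN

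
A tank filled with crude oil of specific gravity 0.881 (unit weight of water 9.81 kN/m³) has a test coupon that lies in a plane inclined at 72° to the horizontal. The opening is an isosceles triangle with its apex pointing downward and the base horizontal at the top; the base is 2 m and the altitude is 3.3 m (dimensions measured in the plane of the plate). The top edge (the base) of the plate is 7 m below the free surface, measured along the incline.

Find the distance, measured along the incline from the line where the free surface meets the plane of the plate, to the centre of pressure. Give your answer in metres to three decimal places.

y_p = 8.175 m

γ = 0.881 × 9.81 = 8.64261 kN/m³.
Let θ = 72° be the plate's angle to the horizontal; measure y along the incline from where the plane meets the free surface. Vertical depth h = y·sinθ with sinθ = 0.951057.
With the apex down, the centroid sits h/3 = 3.3/3 = 1.1 m below the base (the top edge), so y_c = 7 + 1.1 = 8.1 m and h_c = 8.1 × 0.951057 = 7.70356 m.
A = ½ × 2 × 3.3 = 3.3 m².
Resultant F = γ·h_c·A = 8.64261 × 7.70356 × 3.3 = 219.71 kN.
I_c = b·h³/36 = 2 × 3.3³/36 = 1.9965 m⁴.
Centre of pressure: y_p = y_c + I_c/(y_c·A) = 8.1 + 1.9965/(8.1 × 3.3) = 8.1 + 0.0746914 = 8.17469 m along the plane.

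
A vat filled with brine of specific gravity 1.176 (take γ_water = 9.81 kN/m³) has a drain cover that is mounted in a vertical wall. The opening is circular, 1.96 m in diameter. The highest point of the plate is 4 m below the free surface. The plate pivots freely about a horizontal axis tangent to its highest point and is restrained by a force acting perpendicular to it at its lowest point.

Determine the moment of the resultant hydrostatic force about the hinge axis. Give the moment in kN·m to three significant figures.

M ≈ 178 kN·m

γ = 1.176 × 9.81 = 11.53656 kN/m³.
The centroid is at the centre, 0.98 m below the top of the plate, so the centroid depth is h_c = 4 + 0.98 = 4.98 m.
A = π(0.98)² = 3.01719 m².
Resultant F = γ·h_c·A = 11.53656 × 4.98 × 3.01719 = 173.344 kN.
I_c = πr⁴/4 = π × 0.98⁴/4 = 0.724426 m⁴.
Centre of pressure: y_p = y_c + I_c/(y_c·A) = 4.98 + 0.724426/(4.98 × 3.01719) = 4.98 + 0.0482128 = 5.02821 m along the plane.
The resultant acts 0.98 + 0.0482128 = 1.02821 m (along the plate) below the hinge at the top edge, so the moment about the hinge is M = F × 1.02821 = 173.344 × 1.02821 = 178.234 kN·m.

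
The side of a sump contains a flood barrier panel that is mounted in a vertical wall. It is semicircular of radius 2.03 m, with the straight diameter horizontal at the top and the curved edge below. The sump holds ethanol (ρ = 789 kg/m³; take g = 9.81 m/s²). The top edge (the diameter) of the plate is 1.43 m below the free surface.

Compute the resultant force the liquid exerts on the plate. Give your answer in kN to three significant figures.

γ = ρg = 789 × 9.81 / 1000 = 7.74009 kN/m³.
The centroid of a semicircle lies 4r/(3π) = 0.861559 m from the diameter, here below the top edge, so the centroid depth is h_c = 1.43 + 0.861559 = 2.29156 m.
A = πr²/2 = π × 2.03²/2 = 6.47309 m².
Resultant F = γ·h_c·A = 7.74009 × 2.29156 × 6.47309 = 114.812 kN.

F ≈ 115 kN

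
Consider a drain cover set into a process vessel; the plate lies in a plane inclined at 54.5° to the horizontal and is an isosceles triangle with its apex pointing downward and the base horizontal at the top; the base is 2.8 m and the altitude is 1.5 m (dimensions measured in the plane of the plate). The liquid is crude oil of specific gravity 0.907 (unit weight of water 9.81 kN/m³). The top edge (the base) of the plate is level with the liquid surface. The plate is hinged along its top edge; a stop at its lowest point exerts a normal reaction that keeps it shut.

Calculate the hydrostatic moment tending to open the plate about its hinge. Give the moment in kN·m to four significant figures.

M ≈ 5.704 kN·m

γ = 0.907 × 9.81 = 8.89767 kN/m³.
Let θ = 54.5° be the plate's angle to the horizontal; measure y along the incline from where the plane meets the free surface. Vertical depth h = y·sinθ with sinθ = 0.814116.
With the apex down, the centroid sits h/3 = 1.5/3 = 0.5 m below the base (the top edge), so y_c = 0.5 m and h_c = 0.5 × 0.814116 = 0.407058 m.
A = ½ × 2.8 × 1.5 = 2.1 m².
Resultant F = γ·h_c·A = 8.89767 × 0.407058 × 2.1 = 7.60592 kN.
I_c = b·h³/36 = 2.8 × 1.5³/36 = 0.2625 m⁴.
Centre of pressure: y_p = y_c + I_c/(y_c·A) = 0.5 + 0.2625/(0.5 × 2.1) = 0.5 + 0.25 = 0.75 m along the plane.
The resultant acts 0.5 + 0.25 = 0.75 m (along the plate) below the hinge at the top edge, so the moment about the hinge is M = F × 0.75 = 7.60592 × 0.75 = 5.70444 kN·m.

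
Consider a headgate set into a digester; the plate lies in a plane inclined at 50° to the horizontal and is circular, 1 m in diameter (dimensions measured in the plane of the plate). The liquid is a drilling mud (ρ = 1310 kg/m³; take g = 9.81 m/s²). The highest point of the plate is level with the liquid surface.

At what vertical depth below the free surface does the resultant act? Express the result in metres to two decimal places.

γ = ρg = 1310 × 9.81 / 1000 = 12.8511 kN/m³.
Let θ = 50° be the plate's angle to the horizontal; measure y along the incline from where the plane meets the free surface. Vertical depth h = y·sinθ with sinθ = 0.766044.
The centroid is at the centre, 0.5 m below the top of the plate, so y_c = 0.5 m and h_c = 0.5 × 0.766044 = 0.383022 m.
A = π(0.5)² = 0.785398 m².
Resultant F = γ·h_c·A = 12.8511 × 0.383022 × 0.785398 = 3.86593 kN.
I_c = πr⁴/4 = π × 0.5⁴/4 = 0.0490874 m⁴.
Centre of pressure: y_p = y_c + I_c/(y_c·A) = 0.5 + 0.0490874/(0.5 × 0.785398) = 0.5 + 0.125 = 0.625 m along the plane.
Vertically, h_p = y_p·sinθ = 0.625 × 0.766044 = 0.478777 m.

h_p = 0.48 m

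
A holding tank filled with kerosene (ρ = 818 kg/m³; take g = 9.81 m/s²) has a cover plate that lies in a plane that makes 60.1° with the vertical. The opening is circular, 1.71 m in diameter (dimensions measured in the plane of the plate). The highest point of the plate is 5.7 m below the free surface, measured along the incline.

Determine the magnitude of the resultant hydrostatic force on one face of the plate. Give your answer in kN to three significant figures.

γ = ρg = 818 × 9.81 / 1000 = 8.02458 kN/m³.
The plate makes 60.1° with the vertical, i.e. θ = 90° − 60.1° = 29.9° to the horizontal. Measuring y along the incline from the free-surface line, vertical depth h = y·sinθ with sinθ = 0.498488.
The centroid is at the centre, 0.855 m below the top of the plate, so y_c = 5.7 + 0.855 = 6.555 m and h_c = 6.555 × 0.498488 = 3.26759 m.
A = π(0.855)² = 2.29658 m².
Resultant F = γ·h_c·A = 8.02458 × 3.26759 × 2.29658 = 60.2187 kN.

F ≈ 60.2 kN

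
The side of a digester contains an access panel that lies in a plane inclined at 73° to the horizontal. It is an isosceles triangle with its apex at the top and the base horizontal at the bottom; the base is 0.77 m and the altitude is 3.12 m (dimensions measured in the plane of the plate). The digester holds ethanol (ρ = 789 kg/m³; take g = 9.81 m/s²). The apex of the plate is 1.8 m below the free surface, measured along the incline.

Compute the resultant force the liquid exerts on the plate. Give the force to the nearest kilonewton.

F ≈ 34 kN

γ = ρg = 789 × 9.81 / 1000 = 7.74009 kN/m³.
Let θ = 73° be the plate's angle to the horizontal; measure y along the incline from where the plane meets the free surface. Vertical depth h = y·sinθ with sinθ = 0.956305.
With the apex up, the centroid sits 2h/3 = 2 × 3.12/3 = 2.08 m below the apex, so y_c = 1.8 + 2.08 = 3.88 m and h_c = 3.88 × 0.956305 = 3.71046 m.
A = ½ × 0.77 × 3.12 = 1.2012 m².
Resultant F = γ·h_c·A = 7.74009 × 3.71046 × 1.2012 = 34.4976 kN.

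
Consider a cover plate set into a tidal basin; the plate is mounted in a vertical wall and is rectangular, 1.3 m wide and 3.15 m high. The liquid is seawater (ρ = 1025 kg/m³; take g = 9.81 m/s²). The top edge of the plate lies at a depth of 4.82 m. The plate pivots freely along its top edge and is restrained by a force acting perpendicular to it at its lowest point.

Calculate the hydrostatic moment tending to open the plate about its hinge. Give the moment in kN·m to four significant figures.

γ = ρg = 1025 × 9.81 / 1000 = 10.05525 kN/m³.
The centroid lies 3.15/2 = 1.575 m below the top edge, so the centroid depth is h_c = 4.82 + 1.575 = 6.395 m.
A = 1.3 × 3.15 = 4.095 m².
Resultant F = γ·h_c·A = 10.05525 × 6.395 × 4.095 = 263.322 kN.
I_c = b·h³/12 = 1.3 × 3.15³/12 = 3.38605 m⁴.
Centre of pressure: y_p = y_c + I_c/(y_c·A) = 6.395 + 3.38605/(6.395 × 4.095) = 6.395 + 0.1293 = 6.5243 m along the plane.
The resultant acts 1.575 + 0.1293 = 1.7043 m (along the plate) below the hinge at the top edge, so the moment about the hinge is M = F × 1.7043 = 263.322 × 1.7043 = 448.78 kN·m.

M ≈ 448.8 kN·m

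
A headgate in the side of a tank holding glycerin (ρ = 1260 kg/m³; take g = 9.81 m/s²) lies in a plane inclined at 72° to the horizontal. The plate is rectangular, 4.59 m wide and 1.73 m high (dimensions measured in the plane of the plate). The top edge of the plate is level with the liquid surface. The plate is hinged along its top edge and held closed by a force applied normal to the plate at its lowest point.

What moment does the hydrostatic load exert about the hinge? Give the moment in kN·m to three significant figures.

M ≈ 93.1 kN·m

γ = ρg = 1260 × 9.81 / 1000 = 12.3606 kN/m³.
Let θ = 72° be the plate's angle to the horizontal; measure y along the incline from where the plane meets the free surface. Vertical depth h = y·sinθ with sinθ = 0.951057.
The centroid lies 1.73/2 = 0.865 m below the top edge, so y_c = 0.865 m and h_c = 0.865 × 0.951057 = 0.822664 m.
A = 4.59 × 1.73 = 7.9407 m².
Resultant F = γ·h_c·A = 12.3606 × 0.822664 × 7.9407 = 80.746 kN.
I_c = b·h³/12 = 4.59 × 1.73³/12 = 1.98048 m⁴.
Centre of pressure: y_p = y_c + I_c/(y_c·A) = 0.865 + 1.98048/(0.865 × 7.9407) = 0.865 + 0.288334 = 1.15333 m along the plane.
The resultant acts 0.865 + 0.288334 = 1.15333 m (along the plate) below the hinge at the top edge, so the moment about the hinge is M = F × 1.15333 = 80.746 × 1.15333 = 93.1268 kN·m.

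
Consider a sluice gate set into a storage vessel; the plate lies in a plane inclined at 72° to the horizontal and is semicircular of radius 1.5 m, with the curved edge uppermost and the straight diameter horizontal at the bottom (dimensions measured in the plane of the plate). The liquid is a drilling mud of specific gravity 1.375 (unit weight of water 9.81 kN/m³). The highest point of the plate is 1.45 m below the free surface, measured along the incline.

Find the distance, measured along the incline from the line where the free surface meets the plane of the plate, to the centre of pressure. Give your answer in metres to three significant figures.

y_p = 2.38 m

γ = 1.375 × 9.81 = 13.48875 kN/m³.
Let θ = 72° be the plate's angle to the horizontal; measure y along the incline from where the plane meets the free surface. Vertical depth h = y·sinθ with sinθ = 0.951057.
The centroid lies 4r/(3π) = 0.63662 m above the diameter, so r − 4r/(3π) = 1.5 − 0.63662 = 0.86338 m below the topmost point, so y_c = 1.45 + 0.86338 = 2.31338 m and h_c = 2.31338 × 0.951057 = 2.20016 m.
A = πr²/2 = π × 1.5²/2 = 3.53429 m².
Resultant F = γ·h_c·A = 13.48875 × 2.20016 × 3.53429 = 104.889 kN.
I_c = (π/8 − 8/(9π))·r⁴ = 0.109757 × 1.5⁴ = 0.555645 m⁴.
Centre of pressure: y_p = y_c + I_c/(y_c·A) = 2.31338 + 0.555645/(2.31338 × 3.53429) = 2.31338 + 0.0679592 = 2.38134 m along the plane.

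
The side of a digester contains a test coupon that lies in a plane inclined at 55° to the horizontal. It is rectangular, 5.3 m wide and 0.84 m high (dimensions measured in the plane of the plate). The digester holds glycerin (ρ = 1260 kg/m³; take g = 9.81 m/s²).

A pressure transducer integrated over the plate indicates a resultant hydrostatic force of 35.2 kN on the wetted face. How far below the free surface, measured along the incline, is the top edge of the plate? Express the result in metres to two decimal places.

y_top ≈ 0.36 m

γ = ρg = 1260 × 9.81 / 1000 = 12.3606 kN/m³.
A = 5.3 × 0.84 = 4.452 m².
From F = γ·h_c·A, the centroid depth is h_c = 35.2/(12.3606 × 4.452) = 0.639658 m.
Let θ = 55° be the plate's angle to the horizontal; measure y along the incline from where the plane meets the free surface. Vertical depth h = y·sinθ with sinθ = 0.819152.
Along the incline, y_c = h_c/sinθ = 0.639658/0.819152 = 0.780878 m.
The centroid lies 0.84/2 = 0.42 m below the top edge, so the top edge sits at y_top = 0.780878 − 0.42 = 0.360878 m along the incline.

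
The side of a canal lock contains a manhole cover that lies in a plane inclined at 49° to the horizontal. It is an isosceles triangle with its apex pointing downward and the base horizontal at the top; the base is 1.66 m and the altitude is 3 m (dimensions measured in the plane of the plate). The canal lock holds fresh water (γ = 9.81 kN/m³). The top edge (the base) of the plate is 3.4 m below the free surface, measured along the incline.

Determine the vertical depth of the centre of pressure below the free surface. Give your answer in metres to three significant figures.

γ = 9.81 kN/m³.
Let θ = 49° be the plate's angle to the horizontal; measure y along the incline from where the plane meets the free surface. Vertical depth h = y·sinθ with sinθ = 0.754710.
With the apex down, the centroid sits h/3 = 3/3 = 1 m below the base (the top edge), so y_c = 3.4 + 1 = 4.4 m and h_c = 4.4 × 0.754710 = 3.32072 m.
A = ½ × 1.66 × 3 = 2.49 m².
Resultant F = γ·h_c·A = 9.81 × 3.32072 × 2.49 = 81.1149 kN.
I_c = b·h³/36 = 1.66 × 3³/36 = 1.245 m⁴.
Centre of pressure: y_p = y_c + I_c/(y_c·A) = 4.4 + 1.245/(4.4 × 2.49) = 4.4 + 0.113636 = 4.51364 m along the plane.
Vertically, h_p = y_p·sinθ = 4.51364 × 0.754710 = 3.40649 m.

h_p = 3.41 m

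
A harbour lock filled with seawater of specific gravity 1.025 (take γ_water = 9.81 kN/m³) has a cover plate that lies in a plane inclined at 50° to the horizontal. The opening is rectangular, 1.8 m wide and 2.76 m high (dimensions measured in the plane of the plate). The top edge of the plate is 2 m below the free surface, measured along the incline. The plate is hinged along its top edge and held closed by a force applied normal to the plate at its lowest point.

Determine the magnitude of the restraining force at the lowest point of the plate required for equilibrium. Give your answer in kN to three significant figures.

γ = 1.025 × 9.81 = 10.05525 kN/m³.
Let θ = 50° be the plate's angle to the horizontal; measure y along the incline from where the plane meets the free surface. Vertical depth h = y·sinθ with sinθ = 0.766044.
The centroid lies 2.76/2 = 1.38 m below the top edge, so y_c = 2 + 1.38 = 3.38 m and h_c = 3.38 × 0.766044 = 2.58923 m.
A = 1.8 × 2.76 = 4.968 m².
Resultant F = γ·h_c·A = 10.05525 × 2.58923 × 4.968 = 129.344 kN.
I_c = b·h³/12 = 1.8 × 2.76³/12 = 3.15369 m⁴.
Centre of pressure: y_p = y_c + I_c/(y_c·A) = 3.38 + 3.15369/(3.38 × 4.968) = 3.38 + 0.187811 = 3.56781 m along the plane.
The resultant acts 1.38 + 0.187811 = 1.56781 m (along the plate) below the hinge at the top edge, so the moment about the hinge is M = F × 1.56781 = 129.344 × 1.56781 = 202.787 kN·m.
A normal force at the bottom, 2.76 m from the hinge, must supply this moment: P = 202.787/2.76 = 73.4736 kN.

P ≈ 73.5 kN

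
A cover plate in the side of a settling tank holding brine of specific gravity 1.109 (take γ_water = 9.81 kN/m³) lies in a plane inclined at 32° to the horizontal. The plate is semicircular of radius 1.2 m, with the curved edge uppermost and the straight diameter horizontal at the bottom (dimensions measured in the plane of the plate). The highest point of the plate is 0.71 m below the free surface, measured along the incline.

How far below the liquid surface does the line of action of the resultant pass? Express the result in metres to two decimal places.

h_p = 0.78 m

γ = 1.109 × 9.81 = 10.87929 kN/m³.
Let θ = 32° be the plate's angle to the horizontal; measure y along the incline from where the plane meets the free surface. Vertical depth h = y·sinθ with sinθ = 0.529919.
The centroid lies 4r/(3π) = 0.509296 m above the diameter, so r − 4r/(3π) = 1.2 − 0.509296 = 0.690704 m below the topmost point, so y_c = 0.71 + 0.690704 = 1.4007 m and h_c = 1.4007 × 0.529919 = 0.742258 m.
A = πr²/2 = π × 1.2²/2 = 2.26195 m².
Resultant F = γ·h_c·A = 10.87929 × 0.742258 × 2.26195 = 18.2658 kN.
I_c = (π/8 − 8/(9π))·r⁴ = 0.109757 × 1.2⁴ = 0.227592 m⁴.
Centre of pressure: y_p = y_c + I_c/(y_c·A) = 1.4007 + 0.227592/(1.4007 × 2.26195) = 1.4007 + 0.0718338 = 1.47253 m along the plane.
Vertically, h_p = y_p·sinθ = 1.47253 × 0.529919 = 0.780322 m.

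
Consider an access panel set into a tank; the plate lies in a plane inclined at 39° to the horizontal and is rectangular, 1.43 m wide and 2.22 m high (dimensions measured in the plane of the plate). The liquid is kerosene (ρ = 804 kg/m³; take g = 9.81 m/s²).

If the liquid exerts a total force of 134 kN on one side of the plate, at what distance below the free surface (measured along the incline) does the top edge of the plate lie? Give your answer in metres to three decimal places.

γ = ρg = 804 × 9.81 / 1000 = 7.88724 kN/m³.
A = 1.43 × 2.22 = 3.1746 m².
From F = γ·h_c·A, the centroid depth is h_c = 134/(7.88724 × 3.1746) = 5.35169 m.
Let θ = 39° be the plate's angle to the horizontal; measure y along the incline from where the plane meets the free surface. Vertical depth h = y·sinθ with sinθ = 0.629320.
Along the incline, y_c = h_c/sinθ = 5.35169/0.629320 = 8.50392 m.
The centroid lies 2.22/2 = 1.11 m below the top edge, so the top edge sits at y_top = 8.50392 − 1.11 = 7.39392 m along the incline.

y_top ≈ 7.394 m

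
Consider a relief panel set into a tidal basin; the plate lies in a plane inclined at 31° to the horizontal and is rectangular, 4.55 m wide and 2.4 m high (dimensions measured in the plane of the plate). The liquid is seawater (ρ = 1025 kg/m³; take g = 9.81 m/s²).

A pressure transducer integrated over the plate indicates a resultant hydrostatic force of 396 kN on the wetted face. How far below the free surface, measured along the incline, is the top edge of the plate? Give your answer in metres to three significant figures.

γ = ρg = 1025 × 9.81 / 1000 = 10.05525 kN/m³.
A = 4.55 × 2.4 = 10.92 m².
From F = γ·h_c·A, the centroid depth is h_c = 396/(10.05525 × 10.92) = 3.60645 m.
Let θ = 31° be the plate's angle to the horizontal; measure y along the incline from where the plane meets the free surface. Vertical depth h = y·sinθ with sinθ = 0.515038.
Along the incline, y_c = h_c/sinθ = 3.60645/0.515038 = 7.0023 m.
The centroid lies 2.4/2 = 1.2 m below the top edge, so the top edge sits at y_top = 7.0023 − 1.2 = 5.8023 m along the incline.

y_top ≈ 5.80 m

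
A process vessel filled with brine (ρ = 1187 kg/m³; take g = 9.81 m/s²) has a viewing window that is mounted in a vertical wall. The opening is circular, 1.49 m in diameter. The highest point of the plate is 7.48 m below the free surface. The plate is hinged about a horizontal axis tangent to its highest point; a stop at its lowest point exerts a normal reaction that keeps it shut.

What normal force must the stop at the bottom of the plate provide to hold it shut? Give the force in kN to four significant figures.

P ≈ 85.39 kN

γ = ρg = 1187 × 9.81 / 1000 = 11.64447 kN/m³.
The centroid is at the centre, 0.745 m below the top of the plate, so the centroid depth is h_c = 7.48 + 0.745 = 8.225 m.
A = π(0.745)² = 1.74366 m².
Resultant F = γ·h_c·A = 11.64447 × 8.225 × 1.74366 = 167 kN.
I_c = πr⁴/4 = π × 0.745⁴/4 = 0.241944 m⁴.
Centre of pressure: y_p = y_c + I_c/(y_c·A) = 8.225 + 0.241944/(8.225 × 1.74366) = 8.225 + 0.0168701 = 8.24187 m along the plane.
The resultant acts 0.745 + 0.0168701 = 0.76187 m (along the plate) below the hinge at the top edge, so the moment about the hinge is M = F × 0.76187 = 167 × 0.76187 = 127.232 kN·m.
A normal force at the bottom, 1.49 m from the hinge, must supply this moment: P = 127.232/1.49 = 85.3906 kN.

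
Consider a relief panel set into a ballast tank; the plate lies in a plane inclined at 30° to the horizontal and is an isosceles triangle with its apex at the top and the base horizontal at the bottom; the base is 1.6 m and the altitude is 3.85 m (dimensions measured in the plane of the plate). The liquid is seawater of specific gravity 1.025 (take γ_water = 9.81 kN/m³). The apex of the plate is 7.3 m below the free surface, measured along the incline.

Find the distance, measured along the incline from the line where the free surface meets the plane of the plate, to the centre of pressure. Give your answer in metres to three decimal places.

y_p = 9.950 m

γ = 1.025 × 9.81 = 10.05525 kN/m³.
Let θ = 30° be the plate's angle to the horizontal; measure y along the incline from where the plane meets the free surface. Vertical depth h = y·sinθ with sinθ = 0.500000.
With the apex up, the centroid sits 2h/3 = 2 × 3.85/3 = 2.56667 m below the apex, so y_c = 7.3 + 2.56667 = 9.86667 m and h_c = 9.86667 × 0.500000 = 4.93333 m.
A = ½ × 1.6 × 3.85 = 3.08 m².
Resultant F = γ·h_c·A = 10.05525 × 4.93333 × 3.08 = 152.786 kN.
I_c = b·h³/36 = 1.6 × 3.85³/36 = 2.53629 m⁴.
Centre of pressure: y_p = y_c + I_c/(y_c·A) = 9.86667 + 2.53629/(9.86667 × 3.08) = 9.86667 + 0.0834598 = 9.95013 m along the plane.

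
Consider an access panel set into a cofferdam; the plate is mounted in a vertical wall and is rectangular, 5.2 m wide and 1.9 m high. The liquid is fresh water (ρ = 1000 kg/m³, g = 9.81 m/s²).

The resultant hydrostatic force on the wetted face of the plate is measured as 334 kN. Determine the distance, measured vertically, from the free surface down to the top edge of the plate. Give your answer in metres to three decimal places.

d_top ≈ 2.496 m

γ = ρg = 1000 × 9.81 = 9810 N/m³ = 9.81 kN/m³.
A = 5.2 × 1.9 = 9.88 m².
From F = γ·h_c·A, the centroid depth is h_c = 334/(9.81 × 9.88) = 3.44604 m.
The centroid lies 1.9/2 = 0.95 m below the top edge, so the top edge sits at h_top = 3.44604 − 0.95 = 2.49604 m below the surface.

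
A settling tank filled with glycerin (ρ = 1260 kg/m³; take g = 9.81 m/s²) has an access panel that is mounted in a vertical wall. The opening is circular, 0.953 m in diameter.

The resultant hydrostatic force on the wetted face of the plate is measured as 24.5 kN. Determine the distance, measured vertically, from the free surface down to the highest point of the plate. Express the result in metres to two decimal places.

γ = ρg = 1260 × 9.81 / 1000 = 12.3606 kN/m³.
A = π(0.4765)² = 0.713306 m².
From F = γ·h_c·A, the centroid depth is h_c = 24.5/(12.3606 × 0.713306) = 2.77876 m.
The centroid is at the centre, 0.4765 m below the top of the plate, so the highest point sits at h_top = 2.77876 − 0.4765 = 2.30226 m below the surface.

d_top ≈ 2.30 m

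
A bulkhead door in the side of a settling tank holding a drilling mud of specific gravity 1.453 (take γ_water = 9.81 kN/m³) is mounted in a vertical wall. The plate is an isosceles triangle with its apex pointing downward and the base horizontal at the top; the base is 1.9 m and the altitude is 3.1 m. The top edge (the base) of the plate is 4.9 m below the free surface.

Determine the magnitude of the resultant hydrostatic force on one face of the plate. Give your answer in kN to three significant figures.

γ = 1.453 × 9.81 = 14.25393 kN/m³.
With the apex down, the centroid sits h/3 = 3.1/3 = 1.03333 m below the base (the top edge), so the centroid depth is h_c = 4.9 + 1.03333 = 5.93333 m.
A = ½ × 1.9 × 3.1 = 2.945 m².
Resultant F = γ·h_c·A = 14.25393 × 5.93333 × 2.945 = 249.068 kN.

F ≈ 249 kN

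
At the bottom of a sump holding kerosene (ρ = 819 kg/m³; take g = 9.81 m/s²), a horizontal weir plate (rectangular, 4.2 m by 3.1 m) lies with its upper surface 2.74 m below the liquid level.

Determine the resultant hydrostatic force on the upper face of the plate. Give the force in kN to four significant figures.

F ≈ 286.6 kN

γ = ρg = 819 × 9.81 / 1000 = 8.03439 kN/m³.
The plate is horizontal, so pressure is uniform at p = γ·h = 8.03439 × 2.74 = 22.0142 kN/m².
A = 4.2 × 3.1 = 13.02 m².
F = p·A = 22.0142 × 13.02 = 286.625 kN.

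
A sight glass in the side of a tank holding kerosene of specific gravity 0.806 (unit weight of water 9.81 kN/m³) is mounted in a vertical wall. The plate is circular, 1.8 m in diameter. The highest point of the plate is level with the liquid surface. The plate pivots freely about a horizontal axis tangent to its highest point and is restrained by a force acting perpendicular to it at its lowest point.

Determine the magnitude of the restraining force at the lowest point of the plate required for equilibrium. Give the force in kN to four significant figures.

γ = 0.806 × 9.81 = 7.90686 kN/m³.
The centroid is at the centre, 0.9 m below the top of the plate, so the centroid depth is h_c = 0.9 m.
A = π(0.9)² = 2.54469 m².
Resultant F = γ·h_c·A = 7.90686 × 0.9 × 2.54469 = 18.1085 kN.
I_c = πr⁴/4 = π × 0.9⁴/4 = 0.5153 m⁴.
Centre of pressure: y_p = y_c + I_c/(y_c·A) = 0.9 + 0.5153/(0.9 × 2.54469) = 0.9 + 0.225 = 1.125 m along the plane.
The resultant acts 0.9 + 0.225 = 1.125 m (along the plate) below the hinge at the top edge, so the moment about the hinge is M = F × 1.125 = 18.1085 × 1.125 = 20.3721 kN·m.
A normal force at the bottom, 1.8 m from the hinge, must supply this moment: P = 20.3721/1.8 = 11.3178 kN.

P ≈ 11.32 kN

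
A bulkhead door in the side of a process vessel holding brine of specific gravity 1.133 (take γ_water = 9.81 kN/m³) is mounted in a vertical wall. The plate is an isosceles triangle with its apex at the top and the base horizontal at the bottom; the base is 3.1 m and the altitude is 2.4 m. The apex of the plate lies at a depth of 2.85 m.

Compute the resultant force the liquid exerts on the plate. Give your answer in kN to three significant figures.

F ≈ 184 kN

γ = 1.133 × 9.81 = 11.11473 kN/m³.
With the apex up, the centroid sits 2h/3 = 2 × 2.4/3 = 1.6 m below the apex, so the centroid depth is h_c = 2.85 + 1.6 = 4.45 m.
A = ½ × 3.1 × 2.4 = 3.72 m².
Resultant F = γ·h_c·A = 11.11473 × 4.45 × 3.72 = 183.993 kN.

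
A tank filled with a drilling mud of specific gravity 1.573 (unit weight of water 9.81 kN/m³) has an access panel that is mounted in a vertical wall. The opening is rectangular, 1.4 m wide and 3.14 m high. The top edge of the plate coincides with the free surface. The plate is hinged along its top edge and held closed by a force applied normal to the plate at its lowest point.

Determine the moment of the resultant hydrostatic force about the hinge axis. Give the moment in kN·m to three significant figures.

M ≈ 223 kN·m

γ = 1.573 × 9.81 = 15.43113 kN/m³.
The centroid lies 3.14/2 = 1.57 m below the top edge, so the centroid depth is h_c = 1.57 m.
A = 1.4 × 3.14 = 4.396 m².
Resultant F = γ·h_c·A = 15.43113 × 1.57 × 4.396 = 106.501 kN.
I_c = b·h³/12 = 1.4 × 3.14³/12 = 3.6119 m⁴.
Centre of pressure: y_p = y_c + I_c/(y_c·A) = 1.57 + 3.6119/(1.57 × 4.396) = 1.57 + 0.523333 = 2.09333 m along the plane.
The resultant acts 1.57 + 0.523333 = 2.09333 m (along the plate) below the hinge at the top edge, so the moment about the hinge is M = F × 2.09333 = 106.501 × 2.09333 = 222.942 kN·m.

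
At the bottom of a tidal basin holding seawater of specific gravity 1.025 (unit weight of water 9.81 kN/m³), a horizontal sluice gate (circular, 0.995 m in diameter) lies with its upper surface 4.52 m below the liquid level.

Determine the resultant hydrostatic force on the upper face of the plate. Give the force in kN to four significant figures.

γ = 1.025 × 9.81 = 10.05525 kN/m³.
The plate is horizontal, so pressure is uniform at p = γ·h = 10.05525 × 4.52 = 45.4497 kN/m².
A = π(0.4975)² = 0.777564 m².
F = p·A = 45.4497 × 0.777564 = 35.3401 kN.

F ≈ 35.34 kN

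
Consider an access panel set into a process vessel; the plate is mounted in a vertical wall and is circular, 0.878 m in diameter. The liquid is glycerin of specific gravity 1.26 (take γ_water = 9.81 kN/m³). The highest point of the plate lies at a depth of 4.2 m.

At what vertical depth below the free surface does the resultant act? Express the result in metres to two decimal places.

γ = 1.26 × 9.81 = 12.3606 kN/m³.
The centroid is at the centre, 0.439 m below the top of the plate, so the centroid depth is h_c = 4.2 + 0.439 = 4.639 m.
A = π(0.439)² = 0.605451 m².
Resultant F = γ·h_c·A = 12.3606 × 4.639 × 0.605451 = 34.7171 kN.
I_c = πr⁴/4 = π × 0.439⁴/4 = 0.0291708 m⁴.
Centre of pressure: y_p = y_c + I_c/(y_c·A) = 4.639 + 0.0291708/(4.639 × 0.605451) = 4.639 + 0.0103859 = 4.64939 m along the plane.

h_p = 4.65 m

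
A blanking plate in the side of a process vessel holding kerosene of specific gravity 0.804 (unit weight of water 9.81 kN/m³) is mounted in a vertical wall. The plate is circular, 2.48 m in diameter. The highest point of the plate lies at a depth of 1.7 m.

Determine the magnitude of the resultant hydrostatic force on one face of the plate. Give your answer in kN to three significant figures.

F ≈ 112 kN

γ = 0.804 × 9.81 = 7.88724 kN/m³.
The centroid is at the centre, 1.24 m below the top of the plate, so the centroid depth is h_c = 1.7 + 1.24 = 2.94 m.
A = π(1.24)² = 4.83051 m².
Resultant F = γ·h_c·A = 7.88724 × 2.94 × 4.83051 = 112.012 kN.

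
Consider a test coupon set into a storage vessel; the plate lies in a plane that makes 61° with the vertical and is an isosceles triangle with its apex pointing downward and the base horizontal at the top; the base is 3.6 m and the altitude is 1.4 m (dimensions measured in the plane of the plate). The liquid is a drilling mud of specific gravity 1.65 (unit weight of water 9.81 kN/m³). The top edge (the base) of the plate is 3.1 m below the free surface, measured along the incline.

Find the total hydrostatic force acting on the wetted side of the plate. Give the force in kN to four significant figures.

γ = 1.65 × 9.81 = 16.1865 kN/m³.
The plate makes 61° with the vertical, i.e. θ = 90° − 61° = 29° to the horizontal. Measuring y along the incline from the free-surface line, vertical depth h = y·sinθ with sinθ = 0.484810.
With the apex down, the centroid sits h/3 = 1.4/3 = 0.466667 m below the base (the top edge), so y_c = 3.1 + 0.466667 = 3.56667 m and h_c = 3.56667 × 0.484810 = 1.72916 m.
A = ½ × 3.6 × 1.4 = 2.52 m².
Resultant F = γ·h_c·A = 16.1865 × 1.72916 × 2.52 = 70.5324 kN.

F ≈ 70.53 kN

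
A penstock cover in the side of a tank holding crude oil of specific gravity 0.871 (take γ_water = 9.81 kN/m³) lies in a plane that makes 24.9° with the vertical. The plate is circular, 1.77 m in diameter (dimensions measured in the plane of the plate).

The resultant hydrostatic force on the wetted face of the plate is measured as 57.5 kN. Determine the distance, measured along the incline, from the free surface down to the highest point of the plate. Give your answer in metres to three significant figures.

y_top ≈ 2.13 m

γ = 0.871 × 9.81 = 8.54451 kN/m³.
A = π(0.885)² = 2.46057 m².
From F = γ·h_c·A, the centroid depth is h_c = 57.5/(8.54451 × 2.46057) = 2.73492 m.
The plate makes 24.9° with the vertical, i.e. θ = 90° − 24.9° = 65.1° to the horizontal. Measuring y along the incline from the free-surface line, vertical depth h = y·sinθ with sinθ = 0.907044.
Along the incline, y_c = h_c/sinθ = 2.73492/0.907044 = 3.0152 m.
The centroid is at the centre, 0.885 m below the top of the plate, so the highest point sits at y_top = 3.0152 − 0.885 = 2.1302 m along the incline.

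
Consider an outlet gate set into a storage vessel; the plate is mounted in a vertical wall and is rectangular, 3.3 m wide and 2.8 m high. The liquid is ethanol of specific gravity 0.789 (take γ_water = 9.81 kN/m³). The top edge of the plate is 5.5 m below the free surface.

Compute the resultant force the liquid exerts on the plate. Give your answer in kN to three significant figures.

F ≈ 493 kN

γ = 0.789 × 9.81 = 7.74009 kN/m³.
The centroid lies 2.8/2 = 1.4 m below the top edge, so the centroid depth is h_c = 5.5 + 1.4 = 6.9 m.
A = 3.3 × 2.8 = 9.24 m².
Resultant F = γ·h_c·A = 7.74009 × 6.9 × 9.24 = 493.477 kN.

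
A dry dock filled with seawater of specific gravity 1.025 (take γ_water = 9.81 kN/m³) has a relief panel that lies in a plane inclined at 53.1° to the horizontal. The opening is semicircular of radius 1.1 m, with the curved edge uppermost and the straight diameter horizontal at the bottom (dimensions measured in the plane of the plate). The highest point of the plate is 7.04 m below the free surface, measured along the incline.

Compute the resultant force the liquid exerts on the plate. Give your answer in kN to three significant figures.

γ = 1.025 × 9.81 = 10.05525 kN/m³.
Let θ = 53.1° be the plate's angle to the horizontal; measure y along the incline from where the plane meets the free surface. Vertical depth h = y·sinθ with sinθ = 0.799685.
The centroid lies 4r/(3π) = 0.466854 m above the diameter, so r − 4r/(3π) = 1.1 − 0.466854 = 0.633146 m below the topmost point, so y_c = 7.04 + 0.633146 = 7.67315 m and h_c = 7.67315 × 0.799685 = 6.1361 m.
A = πr²/2 = π × 1.1²/2 = 1.90066 m².
Resultant F = γ·h_c·A = 10.05525 × 6.1361 × 1.90066 = 117.271 kN.

F ≈ 117 kN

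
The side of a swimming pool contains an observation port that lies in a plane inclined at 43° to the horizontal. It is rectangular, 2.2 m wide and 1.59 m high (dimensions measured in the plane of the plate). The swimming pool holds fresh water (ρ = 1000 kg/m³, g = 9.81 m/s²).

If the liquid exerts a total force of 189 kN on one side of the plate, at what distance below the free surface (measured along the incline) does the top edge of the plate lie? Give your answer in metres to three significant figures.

γ = ρg = 1000 × 9.81 = 9810 N/m³ = 9.81 kN/m³.
A = 2.2 × 1.59 = 3.498 m².
From F = γ·h_c·A, the centroid depth is h_c = 189/(9.81 × 3.498) = 5.50773 m.
Let θ = 43° be the plate's angle to the horizontal; measure y along the incline from where the plane meets the free surface. Vertical depth h = y·sinθ with sinθ = 0.681998.
Along the incline, y_c = h_c/sinθ = 5.50773/0.681998 = 8.07587 m.
The centroid lies 1.59/2 = 0.795 m below the top edge, so the top edge sits at y_top = 8.07587 − 0.795 = 7.28087 m along the incline.

y_top ≈ 7.28 m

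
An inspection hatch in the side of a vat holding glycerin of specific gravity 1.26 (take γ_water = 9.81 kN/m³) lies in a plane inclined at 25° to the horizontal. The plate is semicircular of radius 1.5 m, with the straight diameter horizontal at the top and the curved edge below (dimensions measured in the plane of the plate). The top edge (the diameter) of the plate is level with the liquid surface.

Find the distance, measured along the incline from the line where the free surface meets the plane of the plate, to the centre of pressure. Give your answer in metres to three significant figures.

y_p = 0.884 m

γ = 1.26 × 9.81 = 12.3606 kN/m³.
Let θ = 25° be the plate's angle to the horizontal; measure y along the incline from where the plane meets the free surface. Vertical depth h = y·sinθ with sinθ = 0.422618.
The centroid of a semicircle lies 4r/(3π) = 0.63662 m from the diameter, here below the top edge, so y_c = 0.63662 m and h_c = 0.63662 × 0.422618 = 0.269047 m.
A = πr²/2 = π × 1.5²/2 = 3.53429 m².
Resultant F = γ·h_c·A = 12.3606 × 0.269047 × 3.53429 = 11.7536 kN.
I_c = (π/8 − 8/(9π))·r⁴ = 0.109757 × 1.5⁴ = 0.555645 m⁴.
Centre of pressure: y_p = y_c + I_c/(y_c·A) = 0.63662 + 0.555645/(0.63662 × 3.53429) = 0.63662 + 0.246953 = 0.883573 m along the plane.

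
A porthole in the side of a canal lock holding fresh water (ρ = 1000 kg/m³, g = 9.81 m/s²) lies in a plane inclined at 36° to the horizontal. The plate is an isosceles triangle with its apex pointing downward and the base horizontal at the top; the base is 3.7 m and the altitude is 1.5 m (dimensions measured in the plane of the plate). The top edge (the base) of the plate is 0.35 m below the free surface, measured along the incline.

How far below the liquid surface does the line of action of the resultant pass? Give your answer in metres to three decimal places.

h_p = 0.586 m

γ = ρg = 1000 × 9.81 = 9810 N/m³ = 9.81 kN/m³.
Let θ = 36° be the plate's angle to the horizontal; measure y along the incline from where the plane meets the free surface. Vertical depth h = y·sinθ with sinθ = 0.587785.
With the apex down, the centroid sits h/3 = 1.5/3 = 0.5 m below the base (the top edge), so y_c = 0.35 + 0.5 = 0.85 m and h_c = 0.85 × 0.587785 = 0.499617 m.
A = ½ × 3.7 × 1.5 = 2.775 m².
Resultant F = γ·h_c·A = 9.81 × 0.499617 × 2.775 = 13.6009 kN.
I_c = b·h³/36 = 3.7 × 1.5³/36 = 0.346875 m⁴.
Centre of pressure: y_p = y_c + I_c/(y_c·A) = 0.85 + 0.346875/(0.85 × 2.775) = 0.85 + 0.147059 = 0.997059 m along the plane.
Vertically, h_p = y_p·sinθ = 0.997059 × 0.587785 = 0.586056 m.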